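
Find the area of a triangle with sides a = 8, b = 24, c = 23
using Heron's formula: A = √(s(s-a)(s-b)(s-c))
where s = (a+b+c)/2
s = (8 + 24 + 23)/2 = 55/2 = 27.5
s − a = 19.5, s − b = 3.5, s − c = 4.5
s(s−a)(s−b)(s−c) = 27.5·19.5·3.5·4.5 = 8445.9375
Area = √8445.9375 ≈ 91.9018

s = 27.5, Area = 91.9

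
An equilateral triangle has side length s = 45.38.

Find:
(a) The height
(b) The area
(a) The height splits the triangle into two 30-60-90 halves: h = s·√3/2 = 45.38·1.73205/2 ≈ 78.6005/2 ≈ 39.3002
(b) Area = (√3/4)·s² = (√3/4)·45.38² = (√3/4)·2059.3444 ≈ 0.433013·2059.3444 ≈ 891.722

Height = 39.3, Area = 891.7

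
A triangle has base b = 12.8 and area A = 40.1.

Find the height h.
A = ½·b·h  ⇒  h = 2A/b = 2·40.1/12.8 = 80.2/12.8 ≈ 6.26562

h = 6.266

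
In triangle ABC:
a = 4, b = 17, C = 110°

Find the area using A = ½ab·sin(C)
A = ½·a·b·sin(C) = ½·4·17·sin(110°)
sin(110°) ≈ 0.939693
A ≈ ½·68·0.939693 = 34·0.939693 ≈ 31.9495

Area = 31.95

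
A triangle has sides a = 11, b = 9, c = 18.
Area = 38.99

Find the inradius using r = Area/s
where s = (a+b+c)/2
s = (11 + 9 + 18)/2 = 38/2 = 19
r = Area/s = 38.99/19 ≈ 2.05211

r = 2.052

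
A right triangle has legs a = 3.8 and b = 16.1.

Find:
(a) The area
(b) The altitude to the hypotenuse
(a) The legs are perpendicular, so Area = ½·a·b = ½·3.8·16.1 = ½·61.18 = 30.59
(b) Hypotenuse c = √(a² + b²) = √(14.44 + 259.21) = √273.65 ≈ 16.5424
    Area = ½·c·h_c  ⇒  h_c = 2·Area/c = 61.18/16.5424 ≈ 3.69838

Area = 30.59, h_c = 3.698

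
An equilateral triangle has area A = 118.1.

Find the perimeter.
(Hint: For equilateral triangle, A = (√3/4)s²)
A = (√3/4)s²  ⇒  s² = 4A/√3 = 4·118.1/√3 = 472.4/1.73205 ≈ 272.74
s ≈ √272.74 ≈ 16.5148
Perimeter = 3s ≈ 3·16.5148 ≈ 49.5445

Perimeter = 49.54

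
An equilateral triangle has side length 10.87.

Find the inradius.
r = Area/s with s the semi-perimeter.
Area = (√3/4)·10.87² = (√3/4)·118.1569 ≈ 0.433013·118.1569 ≈ 51.1634
s = 3·10.87/2 = 16.305
r ≈ 51.1634/16.305 ≈ 3.1379
(Equivalently r = side/(2√3) = 10.87/3.4641 ≈ 3.1379.)

r = 3.138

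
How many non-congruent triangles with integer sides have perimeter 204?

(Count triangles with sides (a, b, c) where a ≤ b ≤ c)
Let a ≤ b ≤ c with a + b + c = 204. The only binding inequality is a + b > c, i.e. 204 − c > c, so c < 204/2; and c ≥ 204/3 since c is the largest side.
So 68 ≤ c ≤ 101. For each c, b runs from ⌈(204 − c)/2⌉ up to c (then a = 204 − b − c satisfies 1 ≤ a ≤ b automatically), giving c − ⌈(204 − c)/2⌉ + 1 choices.
Summing over c: 1 + 2 + 4 + 5 + … + 49 + 50  (34 terms, c = 68, …, 101) = 867
Check (closed form: nearest integer to p²/48 for even p, (p+3)²/48 for odd p): 204²/48 = 41616/48 ≈ 867.00 → 867

867 triangles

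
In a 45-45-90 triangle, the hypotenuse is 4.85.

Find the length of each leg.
In a 45-45-90 triangle hypotenuse = leg·√2, so leg = hypotenuse/√2.
Leg = 4.85/√2 ≈ 4.85/1.41421 ≈ 3.42947

Each leg = 3.429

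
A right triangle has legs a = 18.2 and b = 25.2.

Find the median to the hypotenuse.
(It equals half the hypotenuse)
Hypotenuse c = √(a² + b²) = √(331.24 + 635.04) = √966.28 ≈ 31.085
Median to hypotenuse = c/2 ≈ 31.085/2 ≈ 15.5425

Median = 15.54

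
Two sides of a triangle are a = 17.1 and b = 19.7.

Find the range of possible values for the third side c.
Triangle inequality: |a − b| < c < a + b
|a − b| = |17.1 − 19.7| = 2.6
a + b = 17.1 + 19.7 = 36.8

2.6 < c < 36.8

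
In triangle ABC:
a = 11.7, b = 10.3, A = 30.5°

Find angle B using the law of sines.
a/sin(A) = b/sin(B)  ⇒  sin(B) = b·sin(A)/a = 10.3·sin(30.5°)/11.7
sin(30.5°) ≈ 0.507538
sin(B) ≈ 10.3·0.507538/11.7 ≈ 5.22765/11.7 ≈ 0.446807
B = arcsin(0.446807) ≈ 26.539°
(Since b ≤ a we need B ≤ A, so the obtuse alternative 180° − 26.539° ≈ 153.461° is rejected.)

B = 26.54°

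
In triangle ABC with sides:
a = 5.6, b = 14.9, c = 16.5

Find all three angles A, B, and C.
Law of cosines for each angle (a² = 31.36, b² = 222.01, c² = 272.25):
cos(A) = (b² + c² − a²)/(2bc) = (222.01 + 272.25 − 31.36)/(2·14.9·16.5) = 462.9/491.7 ≈ 0.941428  ⇒  A ≈ 19.7073°
cos(B) = (a² + c² − b²)/(2ac) = (31.36 + 272.25 − 222.01)/(2·5.6·16.5) = 81.6/184.8 ≈ 0.441558  ⇒  B ≈ 63.7966°
cos(C) = (a² + b² − c²)/(2ab) = (31.36 + 222.01 − 272.25)/(2·5.6·14.9) = -18.88/166.88 ≈ -0.113135  ⇒  C ≈ 96.4961°
Check: A + B + C ≈ 180°

A = 19.71°, B = 63.8°, C = 96.5°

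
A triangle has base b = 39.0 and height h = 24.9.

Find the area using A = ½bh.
A = ½·b·h = ½·39.0·24.9 = ½·971.1 = 485.55

Area = 485.55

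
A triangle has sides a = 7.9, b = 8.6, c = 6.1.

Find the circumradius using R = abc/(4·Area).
First find the area with Heron's formula.
s = (7.9 + 8.6 + 6.1)/2 = 11.3
Area = √(s(s−a)(s−b)(s−c)) = √(11.3·3.4·2.7·5.2) ≈ √539.417 ≈ 23.2253
abc = 7.9·8.6·6.1 = 414.434
R = abc/(4·Area) ≈ 414.434/(4·23.2253) = 414.434/92.9014 ≈ 4.46101

R = 4.461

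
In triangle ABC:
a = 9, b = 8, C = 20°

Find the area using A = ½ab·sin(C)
A = ½·a·b·sin(C) = ½·9·8·sin(20°)
sin(20°) ≈ 0.34202
A ≈ ½·72·0.34202 = 36·0.34202 ≈ 12.3127

Area = 12.31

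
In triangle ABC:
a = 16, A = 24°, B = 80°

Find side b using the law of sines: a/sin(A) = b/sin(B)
a/sin(A) = b/sin(B)  ⇒  b = a·sin(B)/sin(A) = 16·sin(80°)/sin(24°)
sin(80°) ≈ 0.984808, sin(24°) ≈ 0.406737
b ≈ 16·0.984808/0.406737 ≈ 15.7569/0.406737 ≈ 38.7399

b = 38.74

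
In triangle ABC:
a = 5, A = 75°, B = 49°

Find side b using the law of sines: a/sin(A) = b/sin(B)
a/sin(A) = b/sin(B)  ⇒  b = a·sin(B)/sin(A) = 5·sin(49°)/sin(75°)
sin(49°) ≈ 0.75471, sin(75°) ≈ 0.965926
b ≈ 5·0.75471/0.965926 ≈ 3.77355/0.965926 ≈ 3.90666

b = 3.907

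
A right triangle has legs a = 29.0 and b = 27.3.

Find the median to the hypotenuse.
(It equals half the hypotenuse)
Hypotenuse c = √(a² + b²) = √(841 + 745.29) = √1586.29 ≈ 39.8283
Median to hypotenuse = c/2 ≈ 39.8283/2 ≈ 19.9141

Median = 19.91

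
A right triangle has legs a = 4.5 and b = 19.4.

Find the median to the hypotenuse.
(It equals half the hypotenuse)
Hypotenuse c = √(a² + b²) = √(20.25 + 376.36) = √396.61 ≈ 19.9151
Median to hypotenuse = c/2 ≈ 19.9151/2 ≈ 9.95753

Median = 9.958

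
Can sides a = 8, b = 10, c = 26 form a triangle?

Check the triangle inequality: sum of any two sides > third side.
a + b vs c: 8 + 10 = 18 ≤ 26  ✗
a + c vs b: 8 + 26 = 34 > 10  ✓
b + c vs a: 10 + 26 = 36 > 8  ✓

No: 8 + 10 = 18 is not > 26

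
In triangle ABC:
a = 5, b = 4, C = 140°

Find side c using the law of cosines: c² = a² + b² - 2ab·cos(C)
c² = 5² + 4² − 2·5·4·cos(140°)
cos(140°) ≈ -0.766044
c² ≈ 25 + 16 − 40·(-0.766044) ≈ 41 + 30.6418 ≈ 71.6418
c ≈ √71.6418 ≈ 8.46415

c = 8.464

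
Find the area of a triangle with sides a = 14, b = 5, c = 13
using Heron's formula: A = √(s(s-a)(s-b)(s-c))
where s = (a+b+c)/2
s = (14 + 5 + 13)/2 = 32/2 = 16
s − a = 2, s − b = 11, s − c = 3
s(s−a)(s−b)(s−c) = 16·2·11·3 = 1056
Area = √1056 ≈ 32.4962

s = 16.0, Area = 32.5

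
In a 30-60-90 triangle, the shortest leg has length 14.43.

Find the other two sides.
In a 30-60-90 triangle the sides are in ratio 1 : √3 : 2 (short leg : long leg : hypotenuse).
Long leg = 14.43·√3 ≈ 14.43·1.73205 ≈ 24.9935
Hypotenuse = 2·14.43 = 28.86

Long leg = 14.43√3 = 24.99, Hypotenuse = 28.86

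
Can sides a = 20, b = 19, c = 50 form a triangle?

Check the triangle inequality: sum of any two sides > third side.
a + b vs c: 20 + 19 = 39 ≤ 50  ✗
a + c vs b: 20 + 50 = 70 > 19  ✓
b + c vs a: 19 + 50 = 69 > 20  ✓

No: 20 + 19 = 39 is not > 50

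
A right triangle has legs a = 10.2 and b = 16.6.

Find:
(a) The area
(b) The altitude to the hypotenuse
(a) The legs are perpendicular, so Area = ½·a·b = ½·10.2·16.6 = ½·169.32 = 84.66
(b) Hypotenuse c = √(a² + b²) = √(104.04 + 275.56) = √379.6 ≈ 19.4833
    Area = ½·c·h_c  ⇒  h_c = 2·Area/c = 169.32/19.4833 ≈ 8.69051

Area = 84.66, h_c = 8.691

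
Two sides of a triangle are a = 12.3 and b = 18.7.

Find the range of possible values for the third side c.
Triangle inequality: |a − b| < c < a + b
|a − b| = |12.3 − 18.7| = 6.4
a + b = 12.3 + 18.7 = 31

6.4 < c < 31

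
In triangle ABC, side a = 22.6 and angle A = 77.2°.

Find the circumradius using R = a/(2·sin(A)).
R = a/(2·sin(A)) = 22.6/(2·sin(77.2°))
sin(77.2°) ≈ 0.975149
R ≈ 22.6/(2·0.975149) = 22.6/1.9503 ≈ 11.588

R = 11.59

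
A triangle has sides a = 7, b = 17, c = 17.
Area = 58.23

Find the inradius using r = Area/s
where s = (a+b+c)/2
s = (7 + 17 + 17)/2 = 41/2 = 20.5
r = Area/s = 58.23/20.5 ≈ 2.84049

r = 2.84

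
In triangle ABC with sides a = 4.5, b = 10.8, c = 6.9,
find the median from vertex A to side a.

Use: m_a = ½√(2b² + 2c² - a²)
m_a = ½√(2·10.8² + 2·6.9² − 4.5²) = ½√(2·116.64 + 2·47.61 − 20.25) = ½√(233.28 + 95.22 − 20.25) = ½√308.25
√308.25 ≈ 17.557, so m_a ≈ 8.77852

m_a = 8.779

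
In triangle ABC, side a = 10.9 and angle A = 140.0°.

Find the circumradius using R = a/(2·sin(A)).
R = a/(2·sin(A)) = 10.9/(2·sin(140.0°))
sin(140.0°) ≈ 0.642788
R ≈ 10.9/(2·0.642788) = 10.9/1.28558 ≈ 8.47869

R = 8.479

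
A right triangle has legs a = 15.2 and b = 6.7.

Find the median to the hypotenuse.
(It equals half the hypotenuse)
Hypotenuse c = √(a² + b²) = √(231.04 + 44.89) = √275.93 ≈ 16.6111
Median to hypotenuse = c/2 ≈ 16.6111/2 ≈ 8.30557

Median = 8.306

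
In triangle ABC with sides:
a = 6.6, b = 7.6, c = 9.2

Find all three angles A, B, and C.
Law of cosines for each angle (a² = 43.56, b² = 57.76, c² = 84.64):
cos(A) = (b² + c² − a²)/(2bc) = (57.76 + 84.64 − 43.56)/(2·7.6·9.2) = 98.84/139.84 ≈ 0.706808  ⇒  A ≈ 45.0242°
cos(B) = (a² + c² − b²)/(2ac) = (43.56 + 84.64 − 57.76)/(2·6.6·9.2) = 70.44/121.44 ≈ 0.58004  ⇒  B ≈ 54.5467°
cos(C) = (a² + b² − c²)/(2ab) = (43.56 + 57.76 − 84.64)/(2·6.6·7.6) = 16.68/100.32 ≈ 0.166268  ⇒  C ≈ 80.4291°
Check: A + B + C ≈ 180°

A = 45.02°, B = 54.55°, C = 80.43°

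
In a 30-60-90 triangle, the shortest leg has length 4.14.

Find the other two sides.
In a 30-60-90 triangle the sides are in ratio 1 : √3 : 2 (short leg : long leg : hypotenuse).
Long leg = 4.14·√3 ≈ 4.14·1.73205 ≈ 7.17069
Hypotenuse = 2·4.14 = 8.28

Long leg = 4.14√3 = 7.171, Hypotenuse = 8.28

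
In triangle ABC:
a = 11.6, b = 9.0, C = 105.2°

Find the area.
Two sides and the included angle (SAS): A = ½·a·b·sin(C) = ½·11.6·9.0·sin(105.2°)
sin(105.2°) ≈ 0.965016
A ≈ ½·104.4·0.965016 = 52.2·0.965016 ≈ 50.3739

Area = 50.37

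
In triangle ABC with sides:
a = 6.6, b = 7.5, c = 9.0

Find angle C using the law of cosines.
c² = a² + b² − 2ab·cos(C)  ⇒  cos(C) = (a² + b² − c²)/(2ab)
cos(C) = (6.6² + 7.5² − 9.0²)/(2·6.6·7.5) = (43.56 + 56.25 − 81)/99 = 18.81/99 ≈ 0.19
C = arccos(0.19) ≈ 79.0472°

C = 79.05°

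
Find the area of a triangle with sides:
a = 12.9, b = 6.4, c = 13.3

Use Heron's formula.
s = (12.9 + 6.4 + 13.3)/2 = 32.6/2 = 16.3
s − a = 3.4, s − b = 9.9, s − c = 3
s(s−a)(s−b)(s−c) = 16.3·3.4·9.9·3 ≈ 1645.97
Area = √1645.97 ≈ 40.5706

Area = 40.57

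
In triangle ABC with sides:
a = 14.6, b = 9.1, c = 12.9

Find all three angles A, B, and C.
Law of cosines for each angle (a² = 213.16, b² = 82.81, c² = 166.41):
cos(A) = (b² + c² − a²)/(2bc) = (82.81 + 166.41 − 213.16)/(2·9.1·12.9) = 36.06/234.78 ≈ 0.153591  ⇒  A ≈ 81.1649°
cos(B) = (a² + c² − b²)/(2ac) = (213.16 + 166.41 − 82.81)/(2·14.6·12.9) = 296.76/376.68 ≈ 0.787831  ⇒  B ≈ 38.0168°
cos(C) = (a² + b² − c²)/(2ab) = (213.16 + 82.81 − 166.41)/(2·14.6·9.1) = 129.56/265.72 ≈ 0.487581  ⇒  C ≈ 60.8183°
Check: A + B + C ≈ 180°

A = 81.16°, B = 38.02°, C = 60.82°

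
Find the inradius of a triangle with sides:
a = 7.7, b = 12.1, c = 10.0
r = Area/s where s is the semi-perimeter.
s = (7.7 + 12.1 + 10.0)/2 = 29.8/2 = 14.9
Area = √(s(s−a)(s−b)(s−c)) = √(14.9·7.2·2.8·4.9) ≈ √1471.88 ≈ 38.3651
r ≈ 38.3651/14.9 ≈ 2.57484

r = 2.575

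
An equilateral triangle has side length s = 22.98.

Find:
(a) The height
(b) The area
(a) The height splits the triangle into two 30-60-90 halves: h = s·√3/2 = 22.98·1.73205/2 ≈ 39.8025/2 ≈ 19.9013
(b) Area = (√3/4)·s² = (√3/4)·22.98² = (√3/4)·528.0804 ≈ 0.433013·528.0804 ≈ 228.666

Height = 19.9, Area = 228.7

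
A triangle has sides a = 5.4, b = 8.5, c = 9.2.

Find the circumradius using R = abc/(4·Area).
First find the area with Heron's formula.
s = (5.4 + 8.5 + 9.2)/2 = 11.55
Area = √(s(s−a)(s−b)(s−c)) = √(11.55·6.15·3.05·2.35) ≈ √509.125 ≈ 22.5638
abc = 5.4·8.5·9.2 = 422.28
R = abc/(4·Area) ≈ 422.28/(4·22.5638) = 422.28/90.2552 ≈ 4.67873

R = 4.679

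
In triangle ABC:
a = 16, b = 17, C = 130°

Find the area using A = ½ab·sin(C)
A = ½·a·b·sin(C) = ½·16·17·sin(130°)
sin(130°) ≈ 0.766044
A ≈ ½·272·0.766044 = 136·0.766044 ≈ 104.182

Area = 104.2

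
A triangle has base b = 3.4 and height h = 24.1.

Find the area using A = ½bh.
A = ½·b·h = ½·3.4·24.1 = ½·81.94 = 40.97

Area = 40.97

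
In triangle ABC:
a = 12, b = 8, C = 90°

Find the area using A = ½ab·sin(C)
A = ½·a·b·sin(C) = ½·12·8·sin(90°)
sin(90°) ≈ 1
A ≈ ½·96·1 = 48·1 ≈ 48

Area = 48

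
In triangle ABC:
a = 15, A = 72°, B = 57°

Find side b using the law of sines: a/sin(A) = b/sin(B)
a/sin(A) = b/sin(B)  ⇒  b = a·sin(B)/sin(A) = 15·sin(57°)/sin(72°)
sin(57°) ≈ 0.838671, sin(72°) ≈ 0.951057
b ≈ 15·0.838671/0.951057 ≈ 12.5801/0.951057 ≈ 13.2275

b = 13.23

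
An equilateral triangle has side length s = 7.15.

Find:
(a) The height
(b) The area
(a) The height splits the triangle into two 30-60-90 halves: h = s·√3/2 = 7.15·1.73205/2 ≈ 12.3842/2 ≈ 6.19208
(b) Area = (√3/4)·s² = (√3/4)·7.15² = (√3/4)·51.1225 ≈ 0.433013·51.1225 ≈ 22.1367

Height = 6.192, Area = 22.14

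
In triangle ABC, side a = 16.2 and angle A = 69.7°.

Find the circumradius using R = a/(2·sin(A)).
R = a/(2·sin(A)) = 16.2/(2·sin(69.7°))
sin(69.7°) ≈ 0.937889
R ≈ 16.2/(2·0.937889) = 16.2/1.87578 ≈ 8.63642

R = 8.636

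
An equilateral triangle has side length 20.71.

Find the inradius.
r = Area/s with s the semi-perimeter.
Area = (√3/4)·20.71² = (√3/4)·428.9041 ≈ 0.433013·428.9041 ≈ 185.721
s = 3·20.71/2 = 31.065
r ≈ 185.721/31.065 ≈ 5.97846
(Equivalently r = side/(2√3) = 20.71/3.4641 ≈ 5.97846.)

r = 5.978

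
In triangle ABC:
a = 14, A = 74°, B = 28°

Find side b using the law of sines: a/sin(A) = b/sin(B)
a/sin(A) = b/sin(B)  ⇒  b = a·sin(B)/sin(A) = 14·sin(28°)/sin(74°)
sin(28°) ≈ 0.469472, sin(74°) ≈ 0.961262
b ≈ 14·0.469472/0.961262 ≈ 6.5726/0.961262 ≈ 6.83747

b = 6.837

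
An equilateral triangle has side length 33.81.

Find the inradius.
r = Area/s with s the semi-perimeter.
Area = (√3/4)·33.81² = (√3/4)·1143.1161 ≈ 0.433013·1143.1161 ≈ 494.984
s = 3·33.81/2 = 50.715
r ≈ 494.984/50.715 ≈ 9.76011
(Equivalently r = side/(2√3) = 33.81/3.4641 ≈ 9.76011.)

r = 9.76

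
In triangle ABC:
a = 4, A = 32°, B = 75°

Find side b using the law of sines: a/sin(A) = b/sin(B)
a/sin(A) = b/sin(B)  ⇒  b = a·sin(B)/sin(A) = 4·sin(75°)/sin(32°)
sin(75°) ≈ 0.965926, sin(32°) ≈ 0.529919
b ≈ 4·0.965926/0.529919 ≈ 3.8637/0.529919 ≈ 7.29112

b = 7.291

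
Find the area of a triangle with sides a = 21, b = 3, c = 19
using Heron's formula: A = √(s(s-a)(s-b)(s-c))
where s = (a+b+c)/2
s = (21 + 3 + 19)/2 = 43/2 = 21.5
s − a = 0.5, s − b = 18.5, s − c = 2.5
s(s−a)(s−b)(s−c) = 21.5·0.5·18.5·2.5 = 497.1875
Area = √497.1875 ≈ 22.2977

s = 21.5, Area = 22.3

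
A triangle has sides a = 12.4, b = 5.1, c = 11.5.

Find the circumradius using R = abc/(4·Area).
First find the area with Heron's formula.
s = (12.4 + 5.1 + 11.5)/2 = 14.5
Area = √(s(s−a)(s−b)(s−c)) = √(14.5·2.1·9.4·3) ≈ √858.69 ≈ 29.3034
abc = 12.4·5.1·11.5 = 727.26
R = abc/(4·Area) ≈ 727.26/(4·29.3034) = 727.26/117.214 ≈ 6.20457

R = 6.205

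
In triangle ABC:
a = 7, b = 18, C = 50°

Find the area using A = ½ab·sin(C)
A = ½·a·b·sin(C) = ½·7·18·sin(50°)
sin(50°) ≈ 0.766044
A ≈ ½·126·0.766044 = 63·0.766044 ≈ 48.2608

Area = 48.26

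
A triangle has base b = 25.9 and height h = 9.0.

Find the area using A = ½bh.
A = ½·b·h = ½·25.9·9.0 = ½·233.1 = 116.55

Area = 116.55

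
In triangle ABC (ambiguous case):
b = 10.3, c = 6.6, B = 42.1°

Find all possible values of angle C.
b/sin(B) = c/sin(C)  ⇒  sin(C) = c·sin(B)/b = 6.6·sin(42.1°)/10.3
sin(42.1°) ≈ 0.670427
sin(C) ≈ 6.6·0.670427/10.3 ≈ 4.42482/10.3 ≈ 0.429594
Candidate 1: C₁ = arcsin(0.429594) ≈ 25.4418°  →  A = 180° − 42.1° − 25.4418° ≈ 112.458° > 0, valid
Candidate 2: C₂ = 180° − C₁ ≈ 154.558°  →  A = 180° − 42.1° − 154.558° ≈ -16.6582° ≤ 0, not a valid triangle

C = 25.44° (one solution)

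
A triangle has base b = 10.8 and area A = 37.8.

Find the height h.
A = ½·b·h  ⇒  h = 2A/b = 2·37.8/10.8 = 75.6/10.8 ≈ 7

h = 7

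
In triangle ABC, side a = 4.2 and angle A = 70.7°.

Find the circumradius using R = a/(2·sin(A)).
R = a/(2·sin(A)) = 4.2/(2·sin(70.7°))
sin(70.7°) ≈ 0.943801
R ≈ 4.2/(2·0.943801) = 4.2/1.8876 ≈ 2.22505

R = 2.225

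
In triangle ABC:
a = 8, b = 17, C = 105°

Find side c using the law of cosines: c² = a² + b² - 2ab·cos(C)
c² = 8² + 17² − 2·8·17·cos(105°)
cos(105°) ≈ -0.258819
c² ≈ 64 + 289 − 272·(-0.258819) ≈ 353 + 70.3988 ≈ 423.399
c ≈ √423.399 ≈ 20.5767

c = 20.58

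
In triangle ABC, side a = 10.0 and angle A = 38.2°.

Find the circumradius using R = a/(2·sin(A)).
R = a/(2·sin(A)) = 10.0/(2·sin(38.2°))
sin(38.2°) ≈ 0.618408
R ≈ 10.0/(2·0.618408) = 10.0/1.23682 ≈ 8.08527

R = 8.085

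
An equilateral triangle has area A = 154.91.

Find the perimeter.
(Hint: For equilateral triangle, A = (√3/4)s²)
A = (√3/4)s²  ⇒  s² = 4A/√3 = 4·154.91/√3 = 619.64/1.73205 ≈ 357.749
s ≈ √357.749 ≈ 18.9143
Perimeter = 3s ≈ 3·18.9143 ≈ 56.7428

Perimeter = 56.74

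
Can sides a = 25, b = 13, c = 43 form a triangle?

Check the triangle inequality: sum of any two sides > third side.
a + b vs c: 25 + 13 = 38 ≤ 43  ✗
a + c vs b: 25 + 43 = 68 > 13  ✓
b + c vs a: 13 + 43 = 56 > 25  ✓

No: 25 + 13 = 38 is not > 43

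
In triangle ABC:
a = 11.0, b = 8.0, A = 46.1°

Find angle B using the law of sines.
a/sin(A) = b/sin(B)  ⇒  sin(B) = b·sin(A)/a = 8.0·sin(46.1°)/11.0
sin(46.1°) ≈ 0.720551
sin(B) ≈ 8.0·0.720551/11.0 ≈ 5.76441/11.0 ≈ 0.524037
B = arcsin(0.524037) ≈ 31.6034°
(Since b ≤ a we need B ≤ A, so the obtuse alternative 180° − 31.6034° ≈ 148.397° is rejected.)

B = 31.6°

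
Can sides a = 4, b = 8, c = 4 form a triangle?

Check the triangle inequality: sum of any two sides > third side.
a + b vs c: 4 + 8 = 12 > 4  ✓
a + c vs b: 4 + 4 = 8 ≤ 8  ✗
b + c vs a: 8 + 4 = 12 > 4  ✓

No: 4 + 4 = 8 is not > 8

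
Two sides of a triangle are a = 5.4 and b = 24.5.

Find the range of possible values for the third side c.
Triangle inequality: |a − b| < c < a + b
|a − b| = |5.4 − 24.5| = 19.1
a + b = 5.4 + 24.5 = 29.9

19.1 < c < 29.9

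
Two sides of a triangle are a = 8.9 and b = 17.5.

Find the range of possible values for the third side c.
Triangle inequality: |a − b| < c < a + b
|a − b| = |8.9 − 17.5| = 8.6
a + b = 8.9 + 17.5 = 26.4

8.6 < c < 26.4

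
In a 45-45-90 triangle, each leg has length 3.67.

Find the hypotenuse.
In a 45-45-90 triangle the sides are in ratio 1 : 1 : √2, so hypotenuse = leg·√2.
Hypotenuse = 3.67·√2 ≈ 3.67·1.41421 ≈ 5.19016

Hypotenuse = 3.67√2 = 5.19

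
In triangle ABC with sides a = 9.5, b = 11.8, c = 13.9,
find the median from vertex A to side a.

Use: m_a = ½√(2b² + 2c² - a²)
m_a = ½√(2·11.8² + 2·13.9² − 9.5²) = ½√(2·139.24 + 2·193.21 − 90.25) = ½√(278.48 + 386.42 − 90.25) = ½√574.65
√574.65 ≈ 23.9719, so m_a ≈ 11.9859

m_a = 11.99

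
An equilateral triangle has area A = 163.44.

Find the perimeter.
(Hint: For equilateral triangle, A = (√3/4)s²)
A = (√3/4)s²  ⇒  s² = 4A/√3 = 4·163.44/√3 = 653.76/1.73205 ≈ 377.449
s ≈ √377.449 ≈ 19.428
Perimeter = 3s ≈ 3·19.428 ≈ 58.2841

Perimeter = 58.28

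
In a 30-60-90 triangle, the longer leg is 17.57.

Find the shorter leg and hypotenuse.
In a 30-60-90 triangle the sides are in ratio 1 : √3 : 2, so short leg = long leg/√3 and hypotenuse = 2·(short leg).
Short leg = 17.57/√3 ≈ 17.57/1.73205 ≈ 10.144
Hypotenuse = 2·10.144 ≈ 20.2881

Short leg = 10.14, Hypotenuse = 20.29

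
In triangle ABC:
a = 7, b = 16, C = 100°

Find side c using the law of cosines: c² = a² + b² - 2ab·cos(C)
c² = 7² + 16² − 2·7·16·cos(100°)
cos(100°) ≈ -0.173648
c² ≈ 49 + 256 − 224·(-0.173648) ≈ 305 + 38.8972 ≈ 343.897
c ≈ √343.897 ≈ 18.5445

c = 18.54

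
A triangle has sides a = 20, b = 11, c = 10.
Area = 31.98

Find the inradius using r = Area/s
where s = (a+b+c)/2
s = (20 + 11 + 10)/2 = 41/2 = 20.5
r = Area/s = 31.98/20.5 ≈ 1.56

r = 1.56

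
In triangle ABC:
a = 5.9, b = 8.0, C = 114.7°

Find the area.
Two sides and the included angle (SAS): A = ½·a·b·sin(C) = ½·5.9·8.0·sin(114.7°)
sin(114.7°) ≈ 0.908508
A ≈ ½·47.2·0.908508 = 23.6·0.908508 ≈ 21.4408

Area = 21.44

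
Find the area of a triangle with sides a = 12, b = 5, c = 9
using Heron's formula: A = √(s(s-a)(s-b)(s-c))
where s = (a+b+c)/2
s = (12 + 5 + 9)/2 = 26/2 = 13
s − a = 1, s − b = 8, s − c = 4
s(s−a)(s−b)(s−c) = 13·1·8·4 = 416
Area = √416 ≈ 20.3961

s = 13.0, Area = 20.4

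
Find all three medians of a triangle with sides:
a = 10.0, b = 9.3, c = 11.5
Median formula: m_a = ½√(2b² + 2c² − a²) (and cyclically). a² = 100, b² = 86.49, c² = 132.25.
m_a = ½√(2·86.49 + 2·132.25 − 100) = ½√337.48 ≈ ½·18.3706 ≈ 9.18531
m_b = ½√(2·100 + 2·132.25 − 86.49) = ½√378.01 ≈ ½·19.4425 ≈ 9.72124
m_c = ½√(2·100 + 2·86.49 − 132.25) = ½√240.73 ≈ ½·15.5155 ≈ 7.75774

m_a = 9.185, m_b = 9.721, m_c = 7.758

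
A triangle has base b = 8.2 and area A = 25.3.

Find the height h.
A = ½·b·h  ⇒  h = 2A/b = 2·25.3/8.2 = 50.6/8.2 ≈ 6.17073

h = 6.171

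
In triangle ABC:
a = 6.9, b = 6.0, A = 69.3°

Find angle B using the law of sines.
a/sin(A) = b/sin(B)  ⇒  sin(B) = b·sin(A)/a = 6.0·sin(69.3°)/6.9
sin(69.3°) ≈ 0.935444
sin(B) ≈ 6.0·0.935444/6.9 ≈ 5.61266/6.9 ≈ 0.81343
B = arcsin(0.81343) ≈ 54.4324°
(Since b ≤ a we need B ≤ A, so the obtuse alternative 180° − 54.4324° ≈ 125.568° is rejected.)

B = 54.43°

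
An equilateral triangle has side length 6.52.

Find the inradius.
r = Area/s with s the semi-perimeter.
Area = (√3/4)·6.52² = (√3/4)·42.5104 ≈ 0.433013·42.5104 ≈ 18.4075
s = 3·6.52/2 = 9.78
r ≈ 18.4075/9.78 ≈ 1.88216
(Equivalently r = side/(2√3) = 6.52/3.4641 ≈ 1.88216.)

r = 1.882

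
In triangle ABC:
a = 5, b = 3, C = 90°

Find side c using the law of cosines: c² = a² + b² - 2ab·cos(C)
c² = 5² + 3² − 2·5·3·cos(90°)
cos(90°) ≈ 0
c² ≈ 25 + 9 − 30·(0) ≈ 34 − 0 ≈ 34
c ≈ √34 ≈ 5.83095

c = 5.831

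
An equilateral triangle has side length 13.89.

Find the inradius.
r = Area/s with s the semi-perimeter.
Area = (√3/4)·13.89² = (√3/4)·192.9321 ≈ 0.433013·192.9321 ≈ 83.542
s = 3·13.89/2 = 20.835
r ≈ 83.542/20.835 ≈ 4.0097
(Equivalently r = side/(2√3) = 13.89/3.4641 ≈ 4.0097.)

r = 4.01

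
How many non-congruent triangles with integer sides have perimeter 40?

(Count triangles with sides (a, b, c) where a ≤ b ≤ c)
Let a ≤ b ≤ c with a + b + c = 40. The only binding inequality is a + b > c, i.e. 40 − c > c, so c < 40/2; and c ≥ 40/3 since c is the largest side.
So 14 ≤ c ≤ 19. For each c, b runs from ⌈(40 − c)/2⌉ up to c (then a = 40 − b − c satisfies 1 ≤ a ≤ b automatically), giving c − ⌈(40 − c)/2⌉ + 1 choices.
Summing over c: 2 + 3 + 5 + 6 + 8 + 9 = 33
Check (closed form: nearest integer to p²/48 for even p, (p+3)²/48 for odd p): 40²/48 = 1600/48 ≈ 33.33 → 33

33 triangles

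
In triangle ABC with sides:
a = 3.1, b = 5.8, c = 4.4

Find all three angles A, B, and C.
Law of cosines for each angle (a² = 9.61, b² = 33.64, c² = 19.36):
cos(A) = (b² + c² − a²)/(2bc) = (33.64 + 19.36 − 9.61)/(2·5.8·4.4) = 43.39/51.04 ≈ 0.850118  ⇒  A ≈ 31.7755°
cos(B) = (a² + c² − b²)/(2ac) = (9.61 + 19.36 − 33.64)/(2·3.1·4.4) = -4.67/27.28 ≈ -0.171188  ⇒  B ≈ 99.8569°
cos(C) = (a² + b² − c²)/(2ab) = (9.61 + 33.64 − 19.36)/(2·3.1·5.8) = 23.89/35.96 ≈ 0.664349  ⇒  C ≈ 48.3676°
Check: A + B + C ≈ 180°

A = 31.78°, B = 99.86°, C = 48.37°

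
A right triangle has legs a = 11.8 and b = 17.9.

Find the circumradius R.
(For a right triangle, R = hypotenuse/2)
Hypotenuse c = √(a² + b²) = √(139.24 + 320.41) = √459.65 ≈ 21.4394
R = c/2 ≈ 21.4394/2 ≈ 10.7197

R = 10.72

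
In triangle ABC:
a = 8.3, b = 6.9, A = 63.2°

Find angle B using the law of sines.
a/sin(A) = b/sin(B)  ⇒  sin(B) = b·sin(A)/a = 6.9·sin(63.2°)/8.3
sin(63.2°) ≈ 0.892586
sin(B) ≈ 6.9·0.892586/8.3 ≈ 6.15884/8.3 ≈ 0.742029
B = arcsin(0.742029) ≈ 47.9046°
(Since b ≤ a we need B ≤ A, so the obtuse alternative 180° − 47.9046° ≈ 132.095° is rejected.)

B = 47.9°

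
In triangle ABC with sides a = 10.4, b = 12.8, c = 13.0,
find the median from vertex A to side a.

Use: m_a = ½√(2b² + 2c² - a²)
m_a = ½√(2·12.8² + 2·13.0² − 10.4²) = ½√(2·163.84 + 2·169 − 108.16) = ½√(327.68 + 338 − 108.16) = ½√557.52
√557.52 ≈ 23.6119, so m_a ≈ 11.8059

m_a = 11.81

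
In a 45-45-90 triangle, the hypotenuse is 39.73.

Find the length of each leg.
In a 45-45-90 triangle hypotenuse = leg·√2, so leg = hypotenuse/√2.
Leg = 39.73/√2 ≈ 39.73/1.41421 ≈ 28.0934

Each leg = 28.09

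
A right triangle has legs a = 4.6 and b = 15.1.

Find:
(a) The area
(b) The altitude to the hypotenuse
(a) The legs are perpendicular, so Area = ½·a·b = ½·4.6·15.1 = ½·69.46 = 34.73
(b) Hypotenuse c = √(a² + b²) = √(21.16 + 228.01) = √249.17 ≈ 15.7851
    Area = ½·c·h_c  ⇒  h_c = 2·Area/c = 69.46/15.7851 ≈ 4.40035

Area = 34.73, h_c = 4.4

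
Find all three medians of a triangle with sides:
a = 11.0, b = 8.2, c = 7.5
Median formula: m_a = ½√(2b² + 2c² − a²) (and cyclically). a² = 121, b² = 67.24, c² = 56.25.
m_a = ½√(2·67.24 + 2·56.25 − 121) = ½√125.98 ≈ ½·11.2241 ≈ 5.61204
m_b = ½√(2·121 + 2·56.25 − 67.24) = ½√287.26 ≈ ½·16.9487 ≈ 8.47437
m_c = ½√(2·121 + 2·67.24 − 56.25) = ½√320.23 ≈ ½·17.895 ≈ 8.94749

m_a = 5.612, m_b = 8.474, m_c = 8.947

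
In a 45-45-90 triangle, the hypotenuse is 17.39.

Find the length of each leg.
In a 45-45-90 triangle hypotenuse = leg·√2, so leg = hypotenuse/√2.
Leg = 17.39/√2 ≈ 17.39/1.41421 ≈ 12.2966

Each leg = 12.3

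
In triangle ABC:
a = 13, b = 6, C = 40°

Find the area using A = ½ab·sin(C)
A = ½·a·b·sin(C) = ½·13·6·sin(40°)
sin(40°) ≈ 0.642788
A ≈ ½·78·0.642788 = 39·0.642788 ≈ 25.0687

Area = 25.07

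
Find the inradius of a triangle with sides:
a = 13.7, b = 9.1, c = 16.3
r = Area/s where s is the semi-perimeter.
s = (13.7 + 9.1 + 16.3)/2 = 39.1/2 = 19.55
Area = √(s(s−a)(s−b)(s−c)) = √(19.55·5.85·10.45·3.25) ≈ √3884.21 ≈ 62.3234
r ≈ 62.3234/19.55 ≈ 3.1879

r = 3.188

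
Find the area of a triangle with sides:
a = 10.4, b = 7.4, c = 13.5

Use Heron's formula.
s = (10.4 + 7.4 + 13.5)/2 = 31.3/2 = 15.65
s − a = 5.25, s − b = 8.25, s − c = 2.15
s(s−a)(s−b)(s−c) = 15.65·5.25·8.25·2.15 ≈ 1457.36
Area = √1457.36 ≈ 38.1753

Area = 38.18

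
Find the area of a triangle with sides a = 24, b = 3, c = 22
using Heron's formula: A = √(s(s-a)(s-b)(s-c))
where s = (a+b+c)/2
s = (24 + 3 + 22)/2 = 49/2 = 24.5
s − a = 0.5, s − b = 21.5, s − c = 2.5
s(s−a)(s−b)(s−c) = 24.5·0.5·21.5·2.5 = 658.4375
Area = √658.4375 ≈ 25.66

s = 24.5, Area = 25.66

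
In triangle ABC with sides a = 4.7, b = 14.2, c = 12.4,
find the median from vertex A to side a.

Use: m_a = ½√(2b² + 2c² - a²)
m_a = ½√(2·14.2² + 2·12.4² − 4.7²) = ½√(2·201.64 + 2·153.76 − 22.09) = ½√(403.28 + 307.52 − 22.09) = ½√688.71
√688.71 ≈ 26.2433, so m_a ≈ 13.1216

m_a = 13.12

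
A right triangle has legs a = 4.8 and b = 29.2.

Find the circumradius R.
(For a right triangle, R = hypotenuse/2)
Hypotenuse c = √(a² + b²) = √(23.04 + 852.64) = √875.68 ≈ 29.5919
R = c/2 ≈ 29.5919/2 ≈ 14.7959

R = 14.8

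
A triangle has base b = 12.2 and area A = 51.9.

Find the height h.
A = ½·b·h  ⇒  h = 2A/b = 2·51.9/12.2 = 103.8/12.2 ≈ 8.5082

h = 8.508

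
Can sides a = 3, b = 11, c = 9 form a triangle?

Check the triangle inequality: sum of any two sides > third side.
a + b vs c: 3 + 11 = 14 > 9  ✓
a + c vs b: 3 + 9 = 12 > 11  ✓
b + c vs a: 11 + 9 = 20 > 3  ✓

Yes, triangle inequality satisfied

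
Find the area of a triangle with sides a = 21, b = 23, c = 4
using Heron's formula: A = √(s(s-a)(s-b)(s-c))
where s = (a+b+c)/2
s = (21 + 23 + 4)/2 = 48/2 = 24
s − a = 3, s − b = 1, s − c = 20
s(s−a)(s−b)(s−c) = 24·3·1·20 = 1440
Area = √1440 ≈ 37.9473

s = 24.0, Area = 37.95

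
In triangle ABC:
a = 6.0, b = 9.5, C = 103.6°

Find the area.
Two sides and the included angle (SAS): A = ½·a·b·sin(C) = ½·6.0·9.5·sin(103.6°)
sin(103.6°) ≈ 0.971961
A ≈ ½·57·0.971961 = 28.5·0.971961 ≈ 27.7009

Area = 27.7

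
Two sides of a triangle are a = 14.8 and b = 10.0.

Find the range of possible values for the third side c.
Triangle inequality: |a − b| < c < a + b
|a − b| = |14.8 − 10.0| = 4.8
a + b = 14.8 + 10.0 = 24.8

4.8 < c < 24.8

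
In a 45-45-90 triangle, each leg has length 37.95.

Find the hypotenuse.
In a 45-45-90 triangle the sides are in ratio 1 : 1 : √2, so hypotenuse = leg·√2.
Hypotenuse = 37.95·√2 ≈ 37.95·1.41421 ≈ 53.6694

Hypotenuse = 37.95√2 = 53.67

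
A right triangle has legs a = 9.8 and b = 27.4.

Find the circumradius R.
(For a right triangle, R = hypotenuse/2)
Hypotenuse c = √(a² + b²) = √(96.04 + 750.76) = √846.8 ≈ 29.0998
R = c/2 ≈ 29.0998/2 ≈ 14.5499

R = 14.55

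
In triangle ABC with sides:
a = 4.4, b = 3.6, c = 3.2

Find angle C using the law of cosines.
c² = a² + b² − 2ab·cos(C)  ⇒  cos(C) = (a² + b² − c²)/(2ab)
cos(C) = (4.4² + 3.6² − 3.2²)/(2·4.4·3.6) = (19.36 + 12.96 − 10.24)/31.68 = 22.08/31.68 ≈ 0.69697
C = arccos(0.69697) ≈ 45.8156°

C = 45.82°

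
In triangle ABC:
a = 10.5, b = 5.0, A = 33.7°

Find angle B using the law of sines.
a/sin(A) = b/sin(B)  ⇒  sin(B) = b·sin(A)/a = 5.0·sin(33.7°)/10.5
sin(33.7°) ≈ 0.554844
sin(B) ≈ 5.0·0.554844/10.5 ≈ 2.77422/10.5 ≈ 0.264212
B = arcsin(0.264212) ≈ 15.3201°
(Since b ≤ a we need B ≤ A, so the obtuse alternative 180° − 15.3201° ≈ 164.68° is rejected.)

B = 15.32°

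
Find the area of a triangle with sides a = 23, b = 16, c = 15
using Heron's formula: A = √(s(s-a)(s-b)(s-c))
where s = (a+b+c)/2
s = (23 + 16 + 15)/2 = 54/2 = 27
s − a = 4, s − b = 11, s − c = 12
s(s−a)(s−b)(s−c) = 27·4·11·12 = 14256
Area = √14256 ≈ 119.398

s = 27.0, Area = 119.4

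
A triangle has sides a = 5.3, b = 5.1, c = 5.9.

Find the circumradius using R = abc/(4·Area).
First find the area with Heron's formula.
s = (5.3 + 5.1 + 5.9)/2 = 8.15
Area = √(s(s−a)(s−b)(s−c)) = √(8.15·2.85·3.05·2.25) ≈ √159.399 ≈ 12.6253
abc = 5.3·5.1·5.9 = 159.477
R = abc/(4·Area) ≈ 159.477/(4·12.6253) = 159.477/50.5013 ≈ 3.15788

R = 3.158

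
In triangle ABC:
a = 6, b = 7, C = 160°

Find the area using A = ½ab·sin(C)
A = ½·a·b·sin(C) = ½·6·7·sin(160°)
sin(160°) ≈ 0.34202
A ≈ ½·42·0.34202 = 21·0.34202 ≈ 7.18242

Area = 7.182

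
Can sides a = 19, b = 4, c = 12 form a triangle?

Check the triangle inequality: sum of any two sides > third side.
a + b vs c: 19 + 4 = 23 > 12  ✓
a + c vs b: 19 + 12 = 31 > 4  ✓
b + c vs a: 4 + 12 = 16 ≤ 19  ✗

No: 4 + 12 = 16 is not > 19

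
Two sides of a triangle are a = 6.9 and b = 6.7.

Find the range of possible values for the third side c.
Triangle inequality: |a − b| < c < a + b
|a − b| = |6.9 − 6.7| = 0.2
a + b = 6.9 + 6.7 = 13.6

0.2 < c < 13.6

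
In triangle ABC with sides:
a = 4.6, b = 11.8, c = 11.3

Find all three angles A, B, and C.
Law of cosines for each angle (a² = 21.16, b² = 139.24, c² = 127.69):
cos(A) = (b² + c² − a²)/(2bc) = (139.24 + 127.69 − 21.16)/(2·11.8·11.3) = 245.77/266.68 ≈ 0.921591  ⇒  A ≈ 22.8401°
cos(B) = (a² + c² − b²)/(2ac) = (21.16 + 127.69 − 139.24)/(2·4.6·11.3) = 9.61/103.96 ≈ 0.0924394  ⇒  B ≈ 84.696°
cos(C) = (a² + b² − c²)/(2ab) = (21.16 + 139.24 − 127.69)/(2·4.6·11.8) = 32.71/108.56 ≈ 0.301308  ⇒  C ≈ 72.4638°
Check: A + B + C ≈ 180°

A = 22.84°, B = 84.7°, C = 72.46°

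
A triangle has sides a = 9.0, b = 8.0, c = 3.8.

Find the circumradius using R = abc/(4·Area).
First find the area with Heron's formula.
s = (9.0 + 8.0 + 3.8)/2 = 10.4
Area = √(s(s−a)(s−b)(s−c)) = √(10.4·1.4·2.4·6.6) ≈ √230.63 ≈ 15.1865
abc = 9.0·8.0·3.8 = 273.6
R = abc/(4·Area) ≈ 273.6/(4·15.1865) = 273.6/60.7461 ≈ 4.50399

R = 4.504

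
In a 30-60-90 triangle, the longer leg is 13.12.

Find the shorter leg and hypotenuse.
In a 30-60-90 triangle the sides are in ratio 1 : √3 : 2, so short leg = long leg/√3 and hypotenuse = 2·(short leg).
Short leg = 13.12/√3 ≈ 13.12/1.73205 ≈ 7.57484
Hypotenuse = 2·7.57484 ≈ 15.1497

Short leg = 7.575, Hypotenuse = 15.15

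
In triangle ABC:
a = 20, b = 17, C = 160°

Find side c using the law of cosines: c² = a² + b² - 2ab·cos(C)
c² = 20² + 17² − 2·20·17·cos(160°)
cos(160°) ≈ -0.939693
c² ≈ 400 + 289 − 680·(-0.939693) ≈ 689 + 638.991 ≈ 1327.99
c ≈ √1327.99 ≈ 36.4416

c = 36.44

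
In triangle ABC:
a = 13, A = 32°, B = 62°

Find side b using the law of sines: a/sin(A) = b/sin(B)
a/sin(A) = b/sin(B)  ⇒  b = a·sin(B)/sin(A) = 13·sin(62°)/sin(32°)
sin(62°) ≈ 0.882948, sin(32°) ≈ 0.529919
b ≈ 13·0.882948/0.529919 ≈ 11.4783/0.529919 ≈ 21.6605

b = 21.66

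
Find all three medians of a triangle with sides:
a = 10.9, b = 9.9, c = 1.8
Median formula: m_a = ½√(2b² + 2c² − a²) (and cyclically). a² = 118.81, b² = 98.01, c² = 3.24.
m_a = ½√(2·98.01 + 2·3.24 − 118.81) = ½√83.69 ≈ ½·9.14822 ≈ 4.57411
m_b = ½√(2·118.81 + 2·3.24 − 98.01) = ½√146.09 ≈ ½·12.0868 ≈ 6.04338
m_c = ½√(2·118.81 + 2·98.01 − 3.24) = ½√430.4 ≈ ½·20.7461 ≈ 10.373

m_a = 4.574, m_b = 6.043, m_c = 10.37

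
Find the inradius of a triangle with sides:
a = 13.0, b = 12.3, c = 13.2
r = Area/s where s is the semi-perimeter.
s = (13.0 + 12.3 + 13.2)/2 = 38.5/2 = 19.25
Area = √(s(s−a)(s−b)(s−c)) = √(19.25·6.25·6.95·6.05) ≈ √5058.84 ≈ 71.1255
r ≈ 71.1255/19.25 ≈ 3.69483

r = 3.695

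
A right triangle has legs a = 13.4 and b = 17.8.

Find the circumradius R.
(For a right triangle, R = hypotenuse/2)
Hypotenuse c = √(a² + b²) = √(179.56 + 316.84) = √496.4 ≈ 22.28
R = c/2 ≈ 22.28/2 ≈ 11.14

R = 11.14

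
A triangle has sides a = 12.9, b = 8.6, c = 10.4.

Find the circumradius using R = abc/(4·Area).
First find the area with Heron's formula.
s = (12.9 + 8.6 + 10.4)/2 = 15.95
Area = √(s(s−a)(s−b)(s−c)) = √(15.95·3.05·7.35·5.55) ≈ √1984.45 ≈ 44.5472
abc = 12.9·8.6·10.4 = 1153.776
R = abc/(4·Area) ≈ 1153.776/(4·44.5472) = 1153.776/178.189 ≈ 6.47502

R = 6.475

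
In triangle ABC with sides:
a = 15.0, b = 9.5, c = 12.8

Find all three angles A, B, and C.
Law of cosines for each angle (a² = 225, b² = 90.25, c² = 163.84):
cos(A) = (b² + c² − a²)/(2bc) = (90.25 + 163.84 − 225)/(2·9.5·12.8) = 29.09/243.2 ≈ 0.119613  ⇒  A ≈ 83.1302°
cos(B) = (a² + c² − b²)/(2ac) = (225 + 163.84 − 90.25)/(2·15.0·12.8) = 298.59/384 ≈ 0.777578  ⇒  B ≈ 38.9606°
cos(C) = (a² + b² − c²)/(2ab) = (225 + 90.25 − 163.84)/(2·15.0·9.5) = 151.41/285 ≈ 0.531263  ⇒  C ≈ 57.9092°
Check: A + B + C ≈ 180°

A = 83.13°, B = 38.96°, C = 57.91°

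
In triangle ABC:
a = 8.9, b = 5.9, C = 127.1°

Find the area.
Two sides and the included angle (SAS): A = ½·a·b·sin(C) = ½·8.9·5.9·sin(127.1°)
sin(127.1°) ≈ 0.797584
A ≈ ½·52.51·0.797584 = 26.255·0.797584 ≈ 20.9406

Area = 20.94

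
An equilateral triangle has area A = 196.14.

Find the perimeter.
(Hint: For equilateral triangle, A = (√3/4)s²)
A = (√3/4)s²  ⇒  s² = 4A/√3 = 4·196.14/√3 = 784.56/1.73205 ≈ 452.966
s ≈ √452.966 ≈ 21.283
Perimeter = 3s ≈ 3·21.283 ≈ 63.849

Perimeter = 63.85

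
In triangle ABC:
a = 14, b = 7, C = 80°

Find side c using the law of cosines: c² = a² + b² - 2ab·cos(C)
c² = 14² + 7² − 2·14·7·cos(80°)
cos(80°) ≈ 0.173648
c² ≈ 196 + 49 − 196·(0.173648) ≈ 245 − 34.035 ≈ 210.965
c ≈ √210.965 ≈ 14.5246

c = 14.52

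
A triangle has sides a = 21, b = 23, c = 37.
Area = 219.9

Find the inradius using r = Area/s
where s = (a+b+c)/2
s = (21 + 23 + 37)/2 = 81/2 = 40.5
r = Area/s = 219.9/40.5 ≈ 5.42963

r = 5.43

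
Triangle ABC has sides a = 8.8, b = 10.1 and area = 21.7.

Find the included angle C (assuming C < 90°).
Area = ½·a·b·sin(C)  ⇒  sin(C) = 2·Area/(a·b) = 2·21.7/(8.8·10.1) = 43.4/88.88 ≈ 0.488299
C = arcsin(0.488299) ≈ 29.2288° (taking the acute solution since C < 90°)

C = 29.23°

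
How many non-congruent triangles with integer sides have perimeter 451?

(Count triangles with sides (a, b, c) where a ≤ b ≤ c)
Let a ≤ b ≤ c with a + b + c = 451. The only binding inequality is a + b > c, i.e. 451 − c > c, so c < 451/2; and c ≥ 451/3 since c is the largest side.
So 151 ≤ c ≤ 225. For each c, b runs from ⌈(451 − c)/2⌉ up to c (then a = 451 − b − c satisfies 1 ≤ a ≤ b automatically), giving c − ⌈(451 − c)/2⌉ + 1 choices.
Summing over c: 2 + 3 + 5 + 6 + … + 111 + 113  (75 terms, c = 151, …, 225) = 4294
Check (closed form: nearest integer to p²/48 for even p, (p+3)²/48 for odd p): (451+3)²/48 = 454²/48 = 206116/48 ≈ 4294.08 → 4294

4294 triangles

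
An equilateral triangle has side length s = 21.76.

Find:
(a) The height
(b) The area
(a) The height splits the triangle into two 30-60-90 halves: h = s·√3/2 = 21.76·1.73205/2 ≈ 37.6894/2 ≈ 18.8447
(b) Area = (√3/4)·s² = (√3/4)·21.76² = (√3/4)·473.4976 ≈ 0.433013·473.4976 ≈ 205.03

Height = 18.84, Area = 205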